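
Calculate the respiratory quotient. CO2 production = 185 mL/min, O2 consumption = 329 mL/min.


RQ = VCO2 / VO2
RQ = 185 / 329
RQ = 0.5623


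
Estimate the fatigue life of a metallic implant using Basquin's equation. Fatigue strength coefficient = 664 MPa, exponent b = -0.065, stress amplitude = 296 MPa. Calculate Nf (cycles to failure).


sigma_a = sigma_f' * (2Nf)^b
2Nf = (sigma_a/sigma_f')^(1/b)
2Nf = (296/664)^(1/-0.065)
2Nf = 250090.95
Nf = 1.25e+05


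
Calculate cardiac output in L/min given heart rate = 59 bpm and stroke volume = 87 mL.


CO = HR * SV
CO = 59 * 87 / 1000
CO = 5.133 L/min


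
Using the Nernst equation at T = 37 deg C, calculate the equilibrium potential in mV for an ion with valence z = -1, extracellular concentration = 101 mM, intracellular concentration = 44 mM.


E = (RT/(zF)) * ln(C_out/C_in)
T = 37 + 273.15 = 310.15 K
E = (8.314 * 310.15 / (-1 * 96485)) * ln(101/44)
E = -22.21 mV


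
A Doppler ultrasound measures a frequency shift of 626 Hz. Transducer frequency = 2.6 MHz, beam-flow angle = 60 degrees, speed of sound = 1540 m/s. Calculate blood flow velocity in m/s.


v = fd * c / (2 * f0 * cos(theta))
v = 626 * 1540 / (2 * 2.6000e+06 * cos(60))
v = 0.3708 m/s


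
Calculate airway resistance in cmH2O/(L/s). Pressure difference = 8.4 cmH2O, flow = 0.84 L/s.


R = dP / flow
R = 8.4 / 0.84
R = 10 cmH2O/(L/s)


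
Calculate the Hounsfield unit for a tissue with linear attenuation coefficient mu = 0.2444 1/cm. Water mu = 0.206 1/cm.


HU = ((mu_tissue - mu_water) / mu_water) * 1000
HU = ((0.2444 - 0.206) / 0.206) * 1000
HU = 186.4


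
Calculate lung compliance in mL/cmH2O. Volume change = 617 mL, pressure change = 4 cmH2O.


C = dV / dP
C = 617 / 4
C = 154.2 mL/cmH2O


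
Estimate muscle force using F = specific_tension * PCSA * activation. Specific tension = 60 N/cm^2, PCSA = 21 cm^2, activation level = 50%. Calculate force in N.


F = sigma * PCSA * activation
F = 60 * 21 * 0.5
F = 630 N


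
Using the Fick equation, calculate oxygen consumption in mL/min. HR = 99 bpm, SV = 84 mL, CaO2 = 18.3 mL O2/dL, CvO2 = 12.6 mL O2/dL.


CO = HR*SV = 99*84/1000 = 8.316 L/min
a-v O2 diff = 18.3 - 12.6 = 5.7 mL/dL
VO2 = CO * (CaO2-CvO2) * 10 dL/L
VO2 = 8.316 * 5.7 * 10
VO2 = 474 mL/min


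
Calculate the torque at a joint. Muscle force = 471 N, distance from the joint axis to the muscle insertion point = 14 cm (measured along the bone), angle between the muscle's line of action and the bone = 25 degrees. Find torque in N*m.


Torque = F * d * sin(theta)   (moment arm = d*sin(theta))
d = 14 cm = 0.14 m
Torque = 471 * 0.14 * sin(25)
Torque = 27.87 N*m


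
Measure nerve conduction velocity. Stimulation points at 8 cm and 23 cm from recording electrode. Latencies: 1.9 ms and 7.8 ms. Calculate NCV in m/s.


Distance = (23 - 8) / 100 = 0.15 m
dt = (7.8 - 1.9) / 1000 = 0.0059 s
NCV = dist / dt = 25.42 m/s


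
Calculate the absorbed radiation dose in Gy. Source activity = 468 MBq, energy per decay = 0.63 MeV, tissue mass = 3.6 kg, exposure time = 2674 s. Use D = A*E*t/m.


A = 468 MBq = 4.6800e+08 Bq
E = 0.63 MeV = 1.00926e-13 J
D = A*E*t/m = 4.6800e+08*1.00926e-13*2674/3.6
D = 0.03508 Gy


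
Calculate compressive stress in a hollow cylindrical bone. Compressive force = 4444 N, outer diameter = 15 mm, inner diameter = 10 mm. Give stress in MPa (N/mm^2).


A = pi*(r_o^2 - r_i^2)
r_o = 7.5 mm, r_i = 5 mm
A = 98.1748 mm^2
sigma = F/A = 4444 / 98.1748
sigma = 45.27 MPa


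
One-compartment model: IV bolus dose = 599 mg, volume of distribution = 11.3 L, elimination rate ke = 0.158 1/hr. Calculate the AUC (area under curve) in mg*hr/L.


C0 = Dose/Vd = 599/11.3 = 53.0088 mg/L
AUC = C0/ke = 53.0088/0.158
AUC = 335.5 mg*hr/L


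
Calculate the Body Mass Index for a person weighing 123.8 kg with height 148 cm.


BMI = weight / height^2
height = 148 cm = 1.48 m
BMI = 123.8 / 1.48^2
BMI = 56.52 kg/m^2


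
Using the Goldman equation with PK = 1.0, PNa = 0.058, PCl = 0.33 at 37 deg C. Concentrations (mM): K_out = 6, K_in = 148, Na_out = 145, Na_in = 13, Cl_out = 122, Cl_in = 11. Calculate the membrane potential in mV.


Vm = (RT/F)*ln((PK*Ko + PNa*Nao + PCl*Cli)/(PK*Ki + PNa*Nai + PCl*Clo))
Numer = 18.04, Denom = 189.014
Vm = -62.78 mV


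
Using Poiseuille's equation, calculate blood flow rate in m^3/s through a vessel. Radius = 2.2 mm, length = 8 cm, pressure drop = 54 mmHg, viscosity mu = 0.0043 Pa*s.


Q = pi*r^4*dP / (8*mu*L)
r = 0.0022 m, L = 0.08 m
dP = 54 mmHg = 7199.388 Pa
Q = 1.9253e-04 m^3/s


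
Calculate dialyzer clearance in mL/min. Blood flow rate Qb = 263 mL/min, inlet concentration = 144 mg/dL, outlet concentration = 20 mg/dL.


K = Qb * (Cb_in - Cb_out) / Cb_in
K = 263 * (144 - 20) / 144
K = 226.5 mL/min


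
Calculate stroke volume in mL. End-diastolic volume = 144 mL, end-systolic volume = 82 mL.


SV = EDV - ESV
SV = 144 - 82
SV = 62 mL


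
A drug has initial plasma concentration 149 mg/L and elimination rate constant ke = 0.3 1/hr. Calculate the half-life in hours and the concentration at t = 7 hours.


t_half = ln(2) / ke = 0.693147 / 0.3 = 2.31 hr
C(t) = C0 * exp(-ke*t) = 149 * exp(-0.3*7)
C(7) = 18.25 mg/L


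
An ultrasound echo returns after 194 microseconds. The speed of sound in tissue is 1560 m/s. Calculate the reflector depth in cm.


depth = c * t / 2
t = 194 us = 1.9400e-04 s
depth = 1560 * 1.9400e-04 / 2
depth = 0.15132 m = 15.132 cm


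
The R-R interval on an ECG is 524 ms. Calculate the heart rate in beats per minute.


HR = 60 / RR_interval(s)
RR = 524 ms = 0.524 s
HR = 60 / 0.524 = 114.5 bpm


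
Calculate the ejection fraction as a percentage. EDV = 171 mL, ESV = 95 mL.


SV = EDV - ESV = 171 - 95 = 76 mL
EF = SV/EDV * 100 = 76/171 * 100
EF = 44.44%


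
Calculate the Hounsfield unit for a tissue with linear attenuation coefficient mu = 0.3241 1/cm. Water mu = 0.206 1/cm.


HU = ((mu_tissue - mu_water) / mu_water) * 1000
HU = ((0.3241 - 0.206) / 0.206) * 1000
HU = 573.3


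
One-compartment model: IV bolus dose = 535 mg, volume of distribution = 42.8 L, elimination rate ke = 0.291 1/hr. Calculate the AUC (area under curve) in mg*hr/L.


C0 = Dose/Vd = 535/42.8 = 12.5 mg/L
AUC = C0/ke = 12.5/0.291
AUC = 42.96 mg*hr/L


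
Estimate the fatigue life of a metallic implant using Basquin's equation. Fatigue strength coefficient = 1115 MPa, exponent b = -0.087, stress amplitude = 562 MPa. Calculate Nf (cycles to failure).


sigma_a = sigma_f' * (2Nf)^b
2Nf = (sigma_a/sigma_f')^(1/b)
2Nf = (562/1115)^(1/-0.087)
2Nf = 2630.1672
Nf = 1315


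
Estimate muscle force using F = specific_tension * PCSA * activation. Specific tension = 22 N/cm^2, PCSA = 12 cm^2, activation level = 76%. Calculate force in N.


F = sigma * PCSA * activation
F = 22 * 12 * 0.76
F = 200.6 N


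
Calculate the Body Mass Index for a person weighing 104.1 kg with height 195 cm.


BMI = weight / height^2
height = 195 cm = 1.95 m
BMI = 104.1 / 1.95^2
BMI = 27.38 kg/m^2


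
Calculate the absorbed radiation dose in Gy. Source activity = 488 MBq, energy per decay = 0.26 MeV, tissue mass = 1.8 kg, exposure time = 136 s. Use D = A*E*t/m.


A = 488 MBq = 4.8800e+08 Bq
E = 0.26 MeV = 4.1652e-14 J
D = A*E*t/m = 4.8800e+08*4.1652e-14*136/1.8
D = 0.001536 Gy


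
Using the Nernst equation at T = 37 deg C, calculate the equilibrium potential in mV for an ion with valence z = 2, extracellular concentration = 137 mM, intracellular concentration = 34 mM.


E = (RT/(zF)) * ln(C_out/C_in)
T = 37 + 273.15 = 310.15 K
E = (8.314 * 310.15 / (2 * 96485)) * ln(137/34)
E = 18.62 mV


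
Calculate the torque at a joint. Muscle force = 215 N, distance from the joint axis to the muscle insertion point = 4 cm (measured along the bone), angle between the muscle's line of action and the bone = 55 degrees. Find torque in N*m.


Torque = F * d * sin(theta)   (moment arm = d*sin(theta))
d = 4 cm = 0.04 m
Torque = 215 * 0.04 * sin(55)
Torque = 7.045 N*m


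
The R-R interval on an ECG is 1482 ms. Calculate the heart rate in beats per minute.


HR = 60 / RR_interval(s)
RR = 1482 ms = 1.482 s
HR = 60 / 1.482 = 40.49 bpm


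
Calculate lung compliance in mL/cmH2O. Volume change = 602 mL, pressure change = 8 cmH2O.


C = dV / dP
C = 602 / 8
C = 75.25 mL/cmH2O


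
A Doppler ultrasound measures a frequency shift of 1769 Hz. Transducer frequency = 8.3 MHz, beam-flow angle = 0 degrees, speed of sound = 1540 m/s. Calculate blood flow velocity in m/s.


v = fd * c / (2 * f0 * cos(theta))
v = 1769 * 1540 / (2 * 8.3000e+06 * cos(0))
v = 0.1641 m/s


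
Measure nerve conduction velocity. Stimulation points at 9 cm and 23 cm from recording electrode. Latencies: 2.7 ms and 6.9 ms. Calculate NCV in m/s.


Distance = (23 - 9) / 100 = 0.14 m
dt = (6.9 - 2.7) / 1000 = 0.0042 s
NCV = dist / dt = 33.33 m/s


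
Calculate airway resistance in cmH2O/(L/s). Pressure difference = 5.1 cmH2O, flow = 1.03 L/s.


R = dP / flow
R = 5.1 / 1.03
R = 4.951 cmH2O/(L/s)


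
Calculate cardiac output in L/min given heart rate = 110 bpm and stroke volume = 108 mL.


CO = HR * SV
CO = 110 * 108 / 1000
CO = 11.88 L/min


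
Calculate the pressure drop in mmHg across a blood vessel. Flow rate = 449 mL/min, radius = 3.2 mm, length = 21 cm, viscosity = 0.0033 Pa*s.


dP = 8*mu*L*Q / (pi*r^4)
Q = 449 mL/min = 7.48333e-06 m^3/s
dP = 125.941 Pa = 125.941 / 133.322 mmHg = 0.9446 mmHg


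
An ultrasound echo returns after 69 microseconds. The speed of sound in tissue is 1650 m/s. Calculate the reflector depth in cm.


depth = c * t / 2
t = 69 us = 6.9000e-05 s
depth = 1650 * 6.9000e-05 / 2
depth = 0.056925 m = 5.6925 cm


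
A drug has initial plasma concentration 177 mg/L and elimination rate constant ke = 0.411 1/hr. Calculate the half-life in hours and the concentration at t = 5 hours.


t_half = ln(2) / ke = 0.693147 / 0.411 = 1.686 hr
C(t) = C0 * exp(-ke*t) = 177 * exp(-0.411*5)
C(5) = 22.67 mg/L


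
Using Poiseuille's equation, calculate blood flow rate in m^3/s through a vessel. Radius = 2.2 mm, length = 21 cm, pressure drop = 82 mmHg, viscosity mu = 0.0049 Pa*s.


Q = pi*r^4*dP / (8*mu*L)
r = 0.0022 m, L = 0.21 m
dP = 82 mmHg = 10932.404 Pa
Q = 9.7735e-05 m^3/s


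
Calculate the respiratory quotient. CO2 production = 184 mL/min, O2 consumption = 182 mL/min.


RQ = VCO2 / VO2
RQ = 184 / 182
RQ = 1.011


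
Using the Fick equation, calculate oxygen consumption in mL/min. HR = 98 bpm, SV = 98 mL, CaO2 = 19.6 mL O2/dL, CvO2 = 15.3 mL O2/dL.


CO = HR*SV = 98*98/1000 = 9.604 L/min
a-v O2 diff = 19.6 - 15.3 = 4.3 mL/dL
VO2 = CO * (CaO2-CvO2) * 10 dL/L
VO2 = 9.604 * 4.3 * 10
VO2 = 413 mL/min


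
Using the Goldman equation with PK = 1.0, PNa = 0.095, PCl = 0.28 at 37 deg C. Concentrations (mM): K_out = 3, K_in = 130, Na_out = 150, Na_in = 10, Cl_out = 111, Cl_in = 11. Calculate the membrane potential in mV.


Vm = (RT/F)*ln((PK*Ko + PNa*Nao + PCl*Cli)/(PK*Ki + PNa*Nai + PCl*Clo))
Numer = 20.33, Denom = 162.03
Vm = -55.47 mV


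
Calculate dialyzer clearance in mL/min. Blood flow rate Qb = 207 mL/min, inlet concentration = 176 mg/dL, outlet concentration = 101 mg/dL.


K = Qb * (Cb_in - Cb_out) / Cb_in
K = 207 * (176 - 101) / 176
K = 88.21 mL/min


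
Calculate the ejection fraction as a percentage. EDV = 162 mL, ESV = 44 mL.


SV = EDV - ESV = 162 - 44 = 118 mL
EF = SV/EDV * 100 = 118/162 * 100
EF = 72.84%


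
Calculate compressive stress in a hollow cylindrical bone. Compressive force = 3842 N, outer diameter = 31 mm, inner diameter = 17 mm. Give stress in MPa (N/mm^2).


A = pi*(r_o^2 - r_i^2)
r_o = 15.5 mm, r_i = 8.5 mm
A = 527.788 mm^2
sigma = F/A = 3842 / 527.788
sigma = 7.279 MPa


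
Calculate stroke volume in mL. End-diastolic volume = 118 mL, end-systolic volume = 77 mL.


SV = EDV - ESV
SV = 118 - 77
SV = 41 mL


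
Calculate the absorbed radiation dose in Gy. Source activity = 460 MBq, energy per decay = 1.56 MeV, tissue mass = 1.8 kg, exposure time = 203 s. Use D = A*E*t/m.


A = 460 MBq = 4.6000e+08 Bq
E = 1.56 MeV = 2.49912e-13 J
D = A*E*t/m = 4.6000e+08*2.49912e-13*203/1.8
D = 0.01296 Gy


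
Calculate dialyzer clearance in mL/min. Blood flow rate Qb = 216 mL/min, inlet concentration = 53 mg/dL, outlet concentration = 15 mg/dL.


K = Qb * (Cb_in - Cb_out) / Cb_in
K = 216 * (53 - 15) / 53
K = 154.9 mL/min


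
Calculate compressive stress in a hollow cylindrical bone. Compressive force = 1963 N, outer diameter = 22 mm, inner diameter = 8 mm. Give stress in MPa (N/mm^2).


A = pi*(r_o^2 - r_i^2)
r_o = 11 mm, r_i = 4 mm
A = 329.867 mm^2
sigma = F/A = 1963 / 329.867
sigma = 5.951 MPa


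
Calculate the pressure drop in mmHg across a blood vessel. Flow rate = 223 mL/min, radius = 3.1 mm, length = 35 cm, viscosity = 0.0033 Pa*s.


dP = 8*mu*L*Q / (pi*r^4)
Q = 223 mL/min = 3.71667e-06 m^3/s
dP = 118.367 Pa = 118.367 / 133.322 mmHg = 0.8878 mmHg


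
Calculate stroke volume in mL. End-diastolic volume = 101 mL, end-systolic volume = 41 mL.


SV = EDV - ESV
SV = 101 - 41
SV = 60 mL


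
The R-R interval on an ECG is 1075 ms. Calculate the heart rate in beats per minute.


HR = 60 / RR_interval(s)
RR = 1075 ms = 1.075 s
HR = 60 / 1.075 = 55.81 bpm


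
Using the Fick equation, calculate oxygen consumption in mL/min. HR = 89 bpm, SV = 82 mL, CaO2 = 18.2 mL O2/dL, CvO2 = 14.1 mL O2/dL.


CO = HR*SV = 89*82/1000 = 7.298 L/min
a-v O2 diff = 18.2 - 14.1 = 4.1 mL/dL
VO2 = CO * (CaO2-CvO2) * 10 dL/L
VO2 = 7.298 * 4.1 * 10
VO2 = 299.2 mL/min


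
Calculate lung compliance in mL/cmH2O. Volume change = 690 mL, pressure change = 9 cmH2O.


C = dV / dP
C = 690 / 9
C = 76.67 mL/cmH2O


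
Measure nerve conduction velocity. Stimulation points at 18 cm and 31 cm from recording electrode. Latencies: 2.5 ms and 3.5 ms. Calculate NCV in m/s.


Distance = (31 - 18) / 100 = 0.13 m
dt = (3.5 - 2.5) / 1000 = 0.001 s
NCV = dist / dt = 130 m/s


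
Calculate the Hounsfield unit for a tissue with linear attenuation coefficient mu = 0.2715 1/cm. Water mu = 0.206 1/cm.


HU = ((mu_tissue - mu_water) / mu_water) * 1000
HU = ((0.2715 - 0.206) / 0.206) * 1000
HU = 318


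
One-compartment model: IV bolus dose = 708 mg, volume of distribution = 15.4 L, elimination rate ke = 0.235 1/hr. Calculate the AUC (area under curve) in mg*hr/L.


C0 = Dose/Vd = 708/15.4 = 45.974 mg/L
AUC = C0/ke = 45.974/0.235
AUC = 195.6 mg*hr/L


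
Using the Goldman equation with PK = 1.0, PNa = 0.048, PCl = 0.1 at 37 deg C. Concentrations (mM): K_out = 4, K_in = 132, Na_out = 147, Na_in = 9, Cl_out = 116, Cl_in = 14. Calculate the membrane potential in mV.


Vm = (RT/F)*ln((PK*Ko + PNa*Nao + PCl*Cli)/(PK*Ki + PNa*Nai + PCl*Clo))
Numer = 12.456, Denom = 144.032
Vm = -65.42 mV


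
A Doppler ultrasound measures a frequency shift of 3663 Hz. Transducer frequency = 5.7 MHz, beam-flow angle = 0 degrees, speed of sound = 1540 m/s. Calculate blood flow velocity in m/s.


v = fd * c / (2 * f0 * cos(theta))
v = 3663 * 1540 / (2 * 5.7000e+06 * cos(0))
v = 0.4948 m/s


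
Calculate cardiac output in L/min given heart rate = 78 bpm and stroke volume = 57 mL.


CO = HR * SV
CO = 78 * 57 / 1000
CO = 4.446 L/min


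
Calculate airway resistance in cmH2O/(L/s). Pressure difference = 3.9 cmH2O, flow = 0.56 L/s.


R = dP / flow
R = 3.9 / 0.56
R = 6.964 cmH2O/(L/s)


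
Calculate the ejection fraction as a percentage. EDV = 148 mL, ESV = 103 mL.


SV = EDV - ESV = 148 - 103 = 45 mL
EF = SV/EDV * 100 = 45/148 * 100
EF = 30.41%


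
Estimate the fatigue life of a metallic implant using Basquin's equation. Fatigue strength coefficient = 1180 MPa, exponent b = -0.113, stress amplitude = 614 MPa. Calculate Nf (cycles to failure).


sigma_a = sigma_f' * (2Nf)^b
2Nf = (sigma_a/sigma_f')^(1/b)
2Nf = (614/1180)^(1/-0.113)
2Nf = 324.14561
Nf = 162.1


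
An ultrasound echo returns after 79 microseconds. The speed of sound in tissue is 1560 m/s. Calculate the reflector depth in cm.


depth = c * t / 2
t = 79 us = 7.9000e-05 s
depth = 1560 * 7.9000e-05 / 2
depth = 0.06162 m = 6.162 cm


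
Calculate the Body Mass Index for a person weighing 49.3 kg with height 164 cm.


BMI = weight / height^2
height = 164 cm = 1.64 m
BMI = 49.3 / 1.64^2
BMI = 18.33 kg/m^2


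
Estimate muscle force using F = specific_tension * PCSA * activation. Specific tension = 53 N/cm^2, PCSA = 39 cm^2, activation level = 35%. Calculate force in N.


F = sigma * PCSA * activation
F = 53 * 39 * 0.35
F = 723.4 N


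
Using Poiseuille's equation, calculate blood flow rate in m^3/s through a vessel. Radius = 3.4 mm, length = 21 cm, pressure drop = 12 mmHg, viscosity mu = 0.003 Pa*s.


Q = pi*r^4*dP / (8*mu*L)
r = 0.0034 m, L = 0.21 m
dP = 12 mmHg = 1599.864 Pa
Q = 1.3327e-04 m^3/s


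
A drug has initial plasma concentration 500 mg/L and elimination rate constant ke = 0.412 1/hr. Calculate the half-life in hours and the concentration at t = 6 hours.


t_half = ln(2) / ke = 0.693147 / 0.412 = 1.682 hr
C(t) = C0 * exp(-ke*t) = 500 * exp(-0.412*6)
C(6) = 42.21 mg/L


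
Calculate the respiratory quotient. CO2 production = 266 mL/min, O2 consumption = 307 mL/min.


RQ = VCO2 / VO2
RQ = 266 / 307
RQ = 0.8664


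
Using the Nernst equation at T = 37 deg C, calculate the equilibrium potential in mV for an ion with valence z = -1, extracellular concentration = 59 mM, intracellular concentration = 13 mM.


E = (RT/(zF)) * ln(C_out/C_in)
T = 37 + 273.15 = 310.15 K
E = (8.314 * 310.15 / (-1 * 96485)) * ln(59/13)
E = -40.42 mV


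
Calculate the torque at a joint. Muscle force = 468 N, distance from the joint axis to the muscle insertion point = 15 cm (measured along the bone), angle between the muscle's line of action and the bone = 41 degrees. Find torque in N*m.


Torque = F * d * sin(theta)   (moment arm = d*sin(theta))
d = 15 cm = 0.15 m
Torque = 468 * 0.15 * sin(41)
Torque = 46.06 N*m


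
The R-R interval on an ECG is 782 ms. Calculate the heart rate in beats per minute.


HR = 60 / RR_interval(s)
RR = 782 ms = 0.782 s
HR = 60 / 0.782 = 76.73 bpm


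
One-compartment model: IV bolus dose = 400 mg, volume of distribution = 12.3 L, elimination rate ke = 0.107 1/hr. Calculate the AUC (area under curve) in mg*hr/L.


C0 = Dose/Vd = 400/12.3 = 32.5203 mg/L
AUC = C0/ke = 32.5203/0.107
AUC = 303.9 mg*hr/L


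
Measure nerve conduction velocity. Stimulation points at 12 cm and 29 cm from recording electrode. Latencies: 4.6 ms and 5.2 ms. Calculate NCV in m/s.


Distance = (29 - 12) / 100 = 0.17 m
dt = (5.2 - 4.6) / 1000 = 6.0000e-04 s
NCV = dist / dt = 283.3 m/s


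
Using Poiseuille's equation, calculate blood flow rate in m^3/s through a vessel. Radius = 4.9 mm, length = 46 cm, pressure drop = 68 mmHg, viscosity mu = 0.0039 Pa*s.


Q = pi*r^4*dP / (8*mu*L)
r = 0.0049 m, L = 0.46 m
dP = 68 mmHg = 9065.896 Pa
Q = 0.001144 m^3/s


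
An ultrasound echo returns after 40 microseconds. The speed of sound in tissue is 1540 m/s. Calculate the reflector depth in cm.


depth = c * t / 2
t = 40 us = 4.0000e-05 s
depth = 1540 * 4.0000e-05 / 2
depth = 0.0308 m = 3.08 cm


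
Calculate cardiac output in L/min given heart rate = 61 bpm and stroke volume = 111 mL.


CO = HR * SV
CO = 61 * 111 / 1000
CO = 6.771 L/min


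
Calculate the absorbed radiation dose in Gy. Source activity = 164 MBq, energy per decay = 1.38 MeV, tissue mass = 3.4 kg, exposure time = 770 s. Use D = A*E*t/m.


A = 164 MBq = 1.6400e+08 Bq
E = 1.38 MeV = 2.21076e-13 J
D = A*E*t/m = 1.6400e+08*2.21076e-13*770/3.4
D = 0.008211 Gy


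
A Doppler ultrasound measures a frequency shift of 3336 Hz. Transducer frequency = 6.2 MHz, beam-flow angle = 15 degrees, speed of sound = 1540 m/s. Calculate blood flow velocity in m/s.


v = fd * c / (2 * f0 * cos(theta))
v = 3336 * 1540 / (2 * 6.2000e+06 * cos(15))
v = 0.4289 m/s


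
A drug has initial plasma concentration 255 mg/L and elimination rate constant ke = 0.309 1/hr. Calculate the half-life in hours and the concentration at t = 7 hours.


t_half = ln(2) / ke = 0.693147 / 0.309 = 2.243 hr
C(t) = C0 * exp(-ke*t) = 255 * exp(-0.309*7)
C(7) = 29.32 mg/L


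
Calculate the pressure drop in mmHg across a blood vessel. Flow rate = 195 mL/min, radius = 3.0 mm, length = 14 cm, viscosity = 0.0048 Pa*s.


dP = 8*mu*L*Q / (pi*r^4)
Q = 195 mL/min = 3.25e-06 m^3/s
dP = 68.6606 Pa = 68.6606 / 133.322 mmHg = 0.515 mmHg


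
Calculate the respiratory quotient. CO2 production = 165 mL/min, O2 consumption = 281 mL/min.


RQ = VCO2 / VO2
RQ = 165 / 281
RQ = 0.5872


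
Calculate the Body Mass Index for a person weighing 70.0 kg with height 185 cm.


BMI = weight / height^2
height = 185 cm = 1.85 m
BMI = 70.0 / 1.85^2
BMI = 20.45 kg/m^2


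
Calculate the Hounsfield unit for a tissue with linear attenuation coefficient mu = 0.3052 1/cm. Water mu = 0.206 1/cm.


HU = ((mu_tissue - mu_water) / mu_water) * 1000
HU = ((0.3052 - 0.206) / 0.206) * 1000
HU = 481.6


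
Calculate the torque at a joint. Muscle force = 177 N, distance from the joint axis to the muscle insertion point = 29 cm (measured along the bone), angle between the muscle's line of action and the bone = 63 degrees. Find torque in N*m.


Torque = F * d * sin(theta)   (moment arm = d*sin(theta))
d = 29 cm = 0.29 m
Torque = 177 * 0.29 * sin(63)
Torque = 45.74 N*m


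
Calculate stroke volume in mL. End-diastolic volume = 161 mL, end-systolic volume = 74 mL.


SV = EDV - ESV
SV = 161 - 74
SV = 87 mL


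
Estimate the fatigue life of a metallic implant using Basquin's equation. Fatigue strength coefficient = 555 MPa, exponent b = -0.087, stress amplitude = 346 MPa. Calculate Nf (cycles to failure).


sigma_a = sigma_f' * (2Nf)^b
2Nf = (sigma_a/sigma_f')^(1/b)
2Nf = (346/555)^(1/-0.087)
2Nf = 228.46241
Nf = 114.2


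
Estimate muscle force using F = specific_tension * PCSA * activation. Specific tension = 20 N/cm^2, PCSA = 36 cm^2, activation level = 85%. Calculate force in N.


F = sigma * PCSA * activation
F = 20 * 36 * 0.85
F = 612 N


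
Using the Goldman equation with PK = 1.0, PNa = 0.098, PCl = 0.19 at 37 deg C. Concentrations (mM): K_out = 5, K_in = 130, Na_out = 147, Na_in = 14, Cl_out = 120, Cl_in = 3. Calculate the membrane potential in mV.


Vm = (RT/F)*ln((PK*Ko + PNa*Nao + PCl*Cli)/(PK*Ki + PNa*Nai + PCl*Clo))
Numer = 19.976, Denom = 154.172
Vm = -54.61 mV


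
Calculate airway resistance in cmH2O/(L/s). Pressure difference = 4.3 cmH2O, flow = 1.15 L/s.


R = dP / flow
R = 4.3 / 1.15
R = 3.739 cmH2O/(L/s)


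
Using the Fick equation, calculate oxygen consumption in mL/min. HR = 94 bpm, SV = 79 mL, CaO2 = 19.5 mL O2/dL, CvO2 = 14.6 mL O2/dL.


CO = HR*SV = 94*79/1000 = 7.426 L/min
a-v O2 diff = 19.5 - 14.6 = 4.9 mL/dL
VO2 = CO * (CaO2-CvO2) * 10 dL/L
VO2 = 7.426 * 4.9 * 10
VO2 = 363.9 mL/min


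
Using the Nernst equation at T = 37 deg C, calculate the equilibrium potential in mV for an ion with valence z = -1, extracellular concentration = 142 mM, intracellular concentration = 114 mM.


E = (RT/(zF)) * ln(C_out/C_in)
T = 37 + 273.15 = 310.15 K
E = (8.314 * 310.15 / (-1 * 96485)) * ln(142/114)
E = -5.87 mV


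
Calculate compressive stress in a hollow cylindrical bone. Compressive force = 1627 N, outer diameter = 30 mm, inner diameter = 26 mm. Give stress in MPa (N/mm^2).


A = pi*(r_o^2 - r_i^2)
r_o = 15 mm, r_i = 13 mm
A = 175.929 mm^2
sigma = F/A = 1627 / 175.929
sigma = 9.248 MPa


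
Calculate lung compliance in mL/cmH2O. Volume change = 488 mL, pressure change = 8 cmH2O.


C = dV / dP
C = 488 / 8
C = 61 mL/cmH2O


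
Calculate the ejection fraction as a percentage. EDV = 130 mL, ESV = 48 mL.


SV = EDV - ESV = 130 - 48 = 82 mL
EF = SV/EDV * 100 = 82/130 * 100
EF = 63.08%


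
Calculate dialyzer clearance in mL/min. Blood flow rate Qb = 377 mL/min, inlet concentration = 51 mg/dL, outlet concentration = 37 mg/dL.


K = Qb * (Cb_in - Cb_out) / Cb_in
K = 377 * (51 - 37) / 51
K = 103.5 mL/min


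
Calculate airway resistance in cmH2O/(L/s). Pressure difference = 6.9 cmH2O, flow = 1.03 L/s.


R = dP / flow
R = 6.9 / 1.03
R = 6.699 cmH2O/(L/s)


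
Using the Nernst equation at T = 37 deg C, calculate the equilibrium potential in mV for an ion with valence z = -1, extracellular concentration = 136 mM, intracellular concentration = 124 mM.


E = (RT/(zF)) * ln(C_out/C_in)
T = 37 + 273.15 = 310.15 K
E = (8.314 * 310.15 / (-1 * 96485)) * ln(136/124)
E = -2.469 mV


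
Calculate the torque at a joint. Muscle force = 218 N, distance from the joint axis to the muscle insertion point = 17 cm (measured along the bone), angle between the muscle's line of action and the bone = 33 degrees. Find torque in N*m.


Torque = F * d * sin(theta)   (moment arm = d*sin(theta))
d = 17 cm = 0.17 m
Torque = 218 * 0.17 * sin(33)
Torque = 20.18 N*m


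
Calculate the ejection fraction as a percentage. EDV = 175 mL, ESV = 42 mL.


SV = EDV - ESV = 175 - 42 = 133 mL
EF = SV/EDV * 100 = 133/175 * 100
EF = 76%


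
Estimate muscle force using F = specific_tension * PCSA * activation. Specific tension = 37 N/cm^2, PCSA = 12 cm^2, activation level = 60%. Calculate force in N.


F = sigma * PCSA * activation
F = 37 * 12 * 0.6
F = 266.4 N


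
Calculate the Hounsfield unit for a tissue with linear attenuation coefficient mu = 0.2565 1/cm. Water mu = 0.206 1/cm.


HU = ((mu_tissue - mu_water) / mu_water) * 1000
HU = ((0.2565 - 0.206) / 0.206) * 1000
HU = 245.1


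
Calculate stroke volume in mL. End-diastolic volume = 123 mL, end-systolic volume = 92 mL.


SV = EDV - ESV
SV = 123 - 92
SV = 31 mL


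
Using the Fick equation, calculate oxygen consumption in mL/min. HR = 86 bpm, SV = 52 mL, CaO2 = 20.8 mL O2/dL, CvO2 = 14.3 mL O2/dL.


CO = HR*SV = 86*52/1000 = 4.472 L/min
a-v O2 diff = 20.8 - 14.3 = 6.5 mL/dL
VO2 = CO * (CaO2-CvO2) * 10 dL/L
VO2 = 4.472 * 6.5 * 10
VO2 = 290.7 mL/min


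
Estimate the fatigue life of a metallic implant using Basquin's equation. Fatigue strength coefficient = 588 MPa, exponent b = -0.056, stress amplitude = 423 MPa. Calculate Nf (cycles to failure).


sigma_a = sigma_f' * (2Nf)^b
2Nf = (sigma_a/sigma_f')^(1/b)
2Nf = (423/588)^(1/-0.056)
2Nf = 358.28729
Nf = 179.1


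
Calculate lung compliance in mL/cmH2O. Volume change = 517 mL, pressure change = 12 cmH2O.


C = dV / dP
C = 517 / 12
C = 43.08 mL/cmH2O


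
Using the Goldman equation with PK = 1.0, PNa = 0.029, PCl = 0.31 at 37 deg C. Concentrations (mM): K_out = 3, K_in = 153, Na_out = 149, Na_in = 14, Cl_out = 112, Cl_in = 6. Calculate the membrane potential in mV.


Vm = (RT/F)*ln((PK*Ko + PNa*Nao + PCl*Cli)/(PK*Ki + PNa*Nai + PCl*Clo))
Numer = 9.181, Denom = 188.126
Vm = -80.71 mV


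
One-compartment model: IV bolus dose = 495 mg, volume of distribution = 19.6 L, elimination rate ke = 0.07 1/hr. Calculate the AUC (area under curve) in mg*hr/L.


C0 = Dose/Vd = 495/19.6 = 25.2551 mg/L
AUC = C0/ke = 25.2551/0.07
AUC = 360.8 mg*hr/L


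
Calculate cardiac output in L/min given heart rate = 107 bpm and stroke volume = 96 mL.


CO = HR * SV
CO = 107 * 96 / 1000
CO = 10.27 L/min


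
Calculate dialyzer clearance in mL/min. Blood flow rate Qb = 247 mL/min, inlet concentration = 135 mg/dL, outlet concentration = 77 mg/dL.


K = Qb * (Cb_in - Cb_out) / Cb_in
K = 247 * (135 - 77) / 135
K = 106.1 mL/min


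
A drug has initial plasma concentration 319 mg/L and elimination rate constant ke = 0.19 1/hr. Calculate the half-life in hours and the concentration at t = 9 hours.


t_half = ln(2) / ke = 0.693147 / 0.19 = 3.648 hr
C(t) = C0 * exp(-ke*t) = 319 * exp(-0.19*9)
C(9) = 57.7 mg/L


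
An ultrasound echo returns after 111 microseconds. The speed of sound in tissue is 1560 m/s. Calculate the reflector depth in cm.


depth = c * t / 2
t = 111 us = 1.1100e-04 s
depth = 1560 * 1.1100e-04 / 2
depth = 0.08658 m = 8.658 cm


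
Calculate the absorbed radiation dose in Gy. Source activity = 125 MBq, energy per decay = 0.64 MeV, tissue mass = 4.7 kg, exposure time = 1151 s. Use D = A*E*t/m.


A = 125 MBq = 1.2500e+08 Bq
E = 0.64 MeV = 1.02528e-13 J
D = A*E*t/m = 1.2500e+08*1.02528e-13*1151/4.7
D = 0.003139 Gy


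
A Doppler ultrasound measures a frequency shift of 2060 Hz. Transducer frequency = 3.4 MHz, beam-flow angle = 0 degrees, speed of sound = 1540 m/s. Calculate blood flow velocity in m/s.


v = fd * c / (2 * f0 * cos(theta))
v = 2060 * 1540 / (2 * 3.4000e+06 * cos(0))
v = 0.4665 m/s


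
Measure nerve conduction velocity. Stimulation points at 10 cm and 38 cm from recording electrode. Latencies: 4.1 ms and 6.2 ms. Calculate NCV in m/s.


Distance = (38 - 10) / 100 = 0.28 m
dt = (6.2 - 4.1) / 1000 = 0.0021 s
NCV = dist / dt = 133.3 m/s


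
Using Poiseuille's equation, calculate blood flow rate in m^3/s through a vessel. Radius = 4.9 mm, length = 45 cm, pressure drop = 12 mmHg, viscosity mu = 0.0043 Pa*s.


Q = pi*r^4*dP / (8*mu*L)
r = 0.0049 m, L = 0.45 m
dP = 12 mmHg = 1599.864 Pa
Q = 1.8717e-04 m^3/s


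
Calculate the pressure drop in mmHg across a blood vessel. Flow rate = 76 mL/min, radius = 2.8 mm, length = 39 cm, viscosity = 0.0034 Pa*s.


dP = 8*mu*L*Q / (pi*r^4)
Q = 76 mL/min = 1.26667e-06 m^3/s
dP = 69.5849 Pa = 69.5849 / 133.322 mmHg = 0.5219 mmHg


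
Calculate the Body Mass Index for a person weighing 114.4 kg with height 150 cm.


BMI = weight / height^2
height = 150 cm = 1.5 m
BMI = 114.4 / 1.5^2
BMI = 50.84 kg/m^2


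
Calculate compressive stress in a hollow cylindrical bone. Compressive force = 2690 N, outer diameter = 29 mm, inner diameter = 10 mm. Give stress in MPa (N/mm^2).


A = pi*(r_o^2 - r_i^2)
r_o = 14.5 mm, r_i = 5 mm
A = 581.98 mm^2
sigma = F/A = 2690 / 581.98
sigma = 4.622 MPa


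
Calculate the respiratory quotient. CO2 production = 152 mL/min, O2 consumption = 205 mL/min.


RQ = VCO2 / VO2
RQ = 152 / 205
RQ = 0.7415


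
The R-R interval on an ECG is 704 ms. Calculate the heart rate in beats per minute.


HR = 60 / RR_interval(s)
RR = 704 ms = 0.704 s
HR = 60 / 0.704 = 85.23 bpm


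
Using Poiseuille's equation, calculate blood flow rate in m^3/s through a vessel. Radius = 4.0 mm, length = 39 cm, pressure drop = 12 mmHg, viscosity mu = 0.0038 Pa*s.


Q = pi*r^4*dP / (8*mu*L)
r = 0.004 m, L = 0.39 m
dP = 12 mmHg = 1599.864 Pa
Q = 1.0853e-04 m^3/s


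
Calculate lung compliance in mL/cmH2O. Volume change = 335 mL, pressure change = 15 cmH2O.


C = dV / dP
C = 335 / 15
C = 22.33 mL/cmH2O


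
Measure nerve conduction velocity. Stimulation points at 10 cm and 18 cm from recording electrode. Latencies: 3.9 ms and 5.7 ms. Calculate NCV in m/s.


Distance = (18 - 10) / 100 = 0.08 m
dt = (5.7 - 3.9) / 1000 = 0.0018 s
NCV = dist / dt = 44.44 m/s


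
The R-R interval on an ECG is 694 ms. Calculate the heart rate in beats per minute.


HR = 60 / RR_interval(s)
RR = 694 ms = 0.694 s
HR = 60 / 0.694 = 86.46 bpm


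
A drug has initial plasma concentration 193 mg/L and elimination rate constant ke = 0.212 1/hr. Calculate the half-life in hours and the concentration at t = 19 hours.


t_half = ln(2) / ke = 0.693147 / 0.212 = 3.27 hr
C(t) = C0 * exp(-ke*t) = 193 * exp(-0.212*19)
C(19) = 3.437 mg/L


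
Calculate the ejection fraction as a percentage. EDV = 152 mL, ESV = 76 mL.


SV = EDV - ESV = 152 - 76 = 76 mL
EF = SV/EDV * 100 = 76/152 * 100
EF = 50%


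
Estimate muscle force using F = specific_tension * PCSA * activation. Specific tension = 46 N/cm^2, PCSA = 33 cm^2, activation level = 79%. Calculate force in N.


F = sigma * PCSA * activation
F = 46 * 33 * 0.79
F = 1199 N


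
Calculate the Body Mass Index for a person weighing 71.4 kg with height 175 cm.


BMI = weight / height^2
height = 175 cm = 1.75 m
BMI = 71.4 / 1.75^2
BMI = 23.31 kg/m^2


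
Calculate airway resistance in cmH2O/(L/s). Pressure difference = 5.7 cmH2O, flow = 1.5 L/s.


R = dP / flow
R = 5.7 / 1.5
R = 3.8 cmH2O/(L/s)


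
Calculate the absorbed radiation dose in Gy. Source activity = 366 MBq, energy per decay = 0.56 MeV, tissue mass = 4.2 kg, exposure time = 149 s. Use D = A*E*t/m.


A = 366 MBq = 3.6600e+08 Bq
E = 0.56 MeV = 8.9712e-14 J
D = A*E*t/m = 3.6600e+08*8.9712e-14*149/4.2
D = 0.001165 Gy


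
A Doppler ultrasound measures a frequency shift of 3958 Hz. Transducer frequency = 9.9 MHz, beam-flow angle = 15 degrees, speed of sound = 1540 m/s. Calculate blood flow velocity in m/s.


v = fd * c / (2 * f0 * cos(theta))
v = 3958 * 1540 / (2 * 9.9000e+06 * cos(15))
v = 0.3187 m/s


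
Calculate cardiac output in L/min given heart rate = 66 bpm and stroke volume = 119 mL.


CO = HR * SV
CO = 66 * 119 / 1000
CO = 7.854 L/min


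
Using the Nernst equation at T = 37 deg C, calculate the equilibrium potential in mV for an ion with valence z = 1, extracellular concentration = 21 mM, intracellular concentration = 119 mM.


E = (RT/(zF)) * ln(C_out/C_in)
T = 37 + 273.15 = 310.15 K
E = (8.314 * 310.15 / (1 * 96485)) * ln(21/119)
E = -46.36 mV


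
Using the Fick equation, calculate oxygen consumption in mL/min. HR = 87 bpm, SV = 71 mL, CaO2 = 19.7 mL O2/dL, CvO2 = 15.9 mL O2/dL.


CO = HR*SV = 87*71/1000 = 6.177 L/min
a-v O2 diff = 19.7 - 15.9 = 3.8 mL/dL
VO2 = CO * (CaO2-CvO2) * 10 dL/L
VO2 = 6.177 * 3.8 * 10
VO2 = 234.7 mL/min


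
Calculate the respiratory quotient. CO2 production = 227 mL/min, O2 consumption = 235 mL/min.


RQ = VCO2 / VO2
RQ = 227 / 235
RQ = 0.966


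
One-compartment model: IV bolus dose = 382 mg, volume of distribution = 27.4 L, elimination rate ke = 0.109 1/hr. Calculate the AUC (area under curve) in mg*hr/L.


C0 = Dose/Vd = 382/27.4 = 13.9416 mg/L
AUC = C0/ke = 13.9416/0.109
AUC = 127.9 mg*hr/L


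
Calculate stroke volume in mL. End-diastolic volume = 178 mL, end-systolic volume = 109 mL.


SV = EDV - ESV
SV = 178 - 109
SV = 69 mL


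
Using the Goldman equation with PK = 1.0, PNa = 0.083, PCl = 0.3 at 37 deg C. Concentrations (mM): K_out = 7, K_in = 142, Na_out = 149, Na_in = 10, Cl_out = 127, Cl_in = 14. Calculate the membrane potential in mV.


Vm = (RT/F)*ln((PK*Ko + PNa*Nao + PCl*Cli)/(PK*Ki + PNa*Nai + PCl*Clo))
Numer = 23.567, Denom = 180.93
Vm = -54.47 mV


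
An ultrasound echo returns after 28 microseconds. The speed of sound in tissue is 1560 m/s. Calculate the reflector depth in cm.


depth = c * t / 2
t = 28 us = 2.8000e-05 s
depth = 1560 * 2.8000e-05 / 2
depth = 0.02184 m = 2.184 cm


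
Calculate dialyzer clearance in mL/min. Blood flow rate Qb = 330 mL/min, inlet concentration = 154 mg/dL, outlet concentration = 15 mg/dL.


K = Qb * (Cb_in - Cb_out) / Cb_in
K = 330 * (154 - 15) / 154
K = 297.9 mL/min


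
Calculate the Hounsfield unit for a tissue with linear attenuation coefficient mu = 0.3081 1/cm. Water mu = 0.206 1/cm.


HU = ((mu_tissue - mu_water) / mu_water) * 1000
HU = ((0.3081 - 0.206) / 0.206) * 1000
HU = 495.6


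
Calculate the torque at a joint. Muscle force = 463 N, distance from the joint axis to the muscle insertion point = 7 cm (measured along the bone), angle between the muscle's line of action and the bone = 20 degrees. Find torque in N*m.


Torque = F * d * sin(theta)   (moment arm = d*sin(theta))
d = 7 cm = 0.07 m
Torque = 463 * 0.07 * sin(20)
Torque = 11.08 N*m


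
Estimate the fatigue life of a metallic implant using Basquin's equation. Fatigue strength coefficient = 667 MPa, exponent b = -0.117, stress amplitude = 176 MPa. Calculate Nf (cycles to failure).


sigma_a = sigma_f' * (2Nf)^b
2Nf = (sigma_a/sigma_f')^(1/b)
2Nf = (176/667)^(1/-0.117)
2Nf = 88188.443
Nf = 4.409e+04


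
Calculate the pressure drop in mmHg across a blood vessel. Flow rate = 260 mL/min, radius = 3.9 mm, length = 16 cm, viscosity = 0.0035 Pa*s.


dP = 8*mu*L*Q / (pi*r^4)
Q = 260 mL/min = 4.33333e-06 m^3/s
dP = 26.7111 Pa = 26.7111 / 133.322 mmHg = 0.2004 mmHg


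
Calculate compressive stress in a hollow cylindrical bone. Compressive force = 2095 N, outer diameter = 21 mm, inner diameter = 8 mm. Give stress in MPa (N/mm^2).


A = pi*(r_o^2 - r_i^2)
r_o = 10.5 mm, r_i = 4 mm
A = 296.095 mm^2
sigma = F/A = 2095 / 296.095
sigma = 7.075 MPa


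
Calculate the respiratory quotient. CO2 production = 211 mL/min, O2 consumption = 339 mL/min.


RQ = VCO2 / VO2
RQ = 211 / 339
RQ = 0.6224


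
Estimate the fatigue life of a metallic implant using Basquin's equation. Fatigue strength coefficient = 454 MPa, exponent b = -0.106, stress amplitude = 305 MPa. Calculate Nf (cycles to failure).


sigma_a = sigma_f' * (2Nf)^b
2Nf = (sigma_a/sigma_f')^(1/b)
2Nf = (305/454)^(1/-0.106)
2Nf = 42.635731
Nf = 21.32


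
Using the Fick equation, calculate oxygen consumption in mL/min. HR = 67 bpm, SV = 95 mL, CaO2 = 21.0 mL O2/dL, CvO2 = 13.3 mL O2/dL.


CO = HR*SV = 67*95/1000 = 6.365 L/min
a-v O2 diff = 21.0 - 13.3 = 7.7 mL/dL
VO2 = CO * (CaO2-CvO2) * 10 dL/L
VO2 = 6.365 * 7.7 * 10
VO2 = 490.1 mL/min


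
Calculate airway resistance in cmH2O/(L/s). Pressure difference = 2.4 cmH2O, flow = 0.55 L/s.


R = dP / flow
R = 2.4 / 0.55
R = 4.364 cmH2O/(L/s)


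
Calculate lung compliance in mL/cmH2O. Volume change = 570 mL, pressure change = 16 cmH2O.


C = dV / dP
C = 570 / 16
C = 35.62 mL/cmH2O


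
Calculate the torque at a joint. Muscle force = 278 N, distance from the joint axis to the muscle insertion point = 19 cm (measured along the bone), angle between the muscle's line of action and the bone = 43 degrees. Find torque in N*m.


Torque = F * d * sin(theta)   (moment arm = d*sin(theta))
d = 19 cm = 0.19 m
Torque = 278 * 0.19 * sin(43)
Torque = 36.02 N*m


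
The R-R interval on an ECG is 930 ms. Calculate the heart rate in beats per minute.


HR = 60 / RR_interval(s)
RR = 930 ms = 0.93 s
HR = 60 / 0.93 = 64.52 bpm


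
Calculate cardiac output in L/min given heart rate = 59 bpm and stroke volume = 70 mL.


CO = HR * SV
CO = 59 * 70 / 1000
CO = 4.13 L/min


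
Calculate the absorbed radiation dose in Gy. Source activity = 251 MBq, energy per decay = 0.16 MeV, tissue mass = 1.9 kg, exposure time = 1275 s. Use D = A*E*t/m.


A = 251 MBq = 2.5100e+08 Bq
E = 0.16 MeV = 2.5632e-14 J
D = A*E*t/m = 2.5100e+08*2.5632e-14*1275/1.9
D = 0.004317 Gy


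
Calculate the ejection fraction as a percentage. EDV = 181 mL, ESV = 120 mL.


SV = EDV - ESV = 181 - 120 = 61 mL
EF = SV/EDV * 100 = 61/181 * 100
EF = 33.7%


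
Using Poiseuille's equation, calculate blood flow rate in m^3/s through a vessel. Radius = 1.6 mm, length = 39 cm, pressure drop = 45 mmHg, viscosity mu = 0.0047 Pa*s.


Q = pi*r^4*dP / (8*mu*L)
r = 0.0016 m, L = 0.39 m
dP = 45 mmHg = 5999.49 Pa
Q = 8.4235e-06 m^3/s


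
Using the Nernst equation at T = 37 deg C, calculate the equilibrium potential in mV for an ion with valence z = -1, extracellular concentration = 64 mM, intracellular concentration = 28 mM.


E = (RT/(zF)) * ln(C_out/C_in)
T = 37 + 273.15 = 310.15 K
E = (8.314 * 310.15 / (-1 * 96485)) * ln(64/28)
E = -22.09 mV


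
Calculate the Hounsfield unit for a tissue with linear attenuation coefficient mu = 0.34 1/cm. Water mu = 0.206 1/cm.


HU = ((mu_tissue - mu_water) / mu_water) * 1000
HU = ((0.34 - 0.206) / 0.206) * 1000
HU = 650.5


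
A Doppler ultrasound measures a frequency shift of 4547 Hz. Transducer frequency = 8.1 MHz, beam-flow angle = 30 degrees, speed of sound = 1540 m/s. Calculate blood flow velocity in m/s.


v = fd * c / (2 * f0 * cos(theta))
v = 4547 * 1540 / (2 * 8.1000e+06 * cos(30))
v = 0.4991 m/s


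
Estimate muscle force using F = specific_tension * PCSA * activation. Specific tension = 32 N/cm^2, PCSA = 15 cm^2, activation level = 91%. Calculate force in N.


F = sigma * PCSA * activation
F = 32 * 15 * 0.91
F = 436.8 N
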